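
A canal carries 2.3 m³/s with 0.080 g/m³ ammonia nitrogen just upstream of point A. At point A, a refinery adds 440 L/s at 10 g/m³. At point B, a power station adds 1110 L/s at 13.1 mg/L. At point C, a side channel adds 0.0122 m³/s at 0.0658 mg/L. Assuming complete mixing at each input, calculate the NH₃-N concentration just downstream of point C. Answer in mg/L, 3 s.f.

440 L/s = 0.44 m³/s.
After input A: C = (2.3·0.08 + 0.44·10) / 2.74 = 1.673 mg/L.
1110 L/s = 1.11 m³/s.
After input B: C = (2.74·1.673 + 1.11·13.1) / 3.85 = 4.968 mg/L.
After input C: C = (3.85·4.968 + 0.0122·0.0658) / 3.862 = 4.952 mg/L.

4.95 mg/L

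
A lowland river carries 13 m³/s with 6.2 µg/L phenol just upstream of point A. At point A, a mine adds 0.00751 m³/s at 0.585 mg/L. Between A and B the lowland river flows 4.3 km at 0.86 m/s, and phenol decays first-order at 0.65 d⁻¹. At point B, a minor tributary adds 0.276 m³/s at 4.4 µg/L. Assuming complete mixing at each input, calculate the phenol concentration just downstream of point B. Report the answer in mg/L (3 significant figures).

0.00625 mg/L

6.2 µg/L = 0.0062 mg/L.
After input A: C = (13·0.0062 + 0.00751·0.585) / 13.01 = 0.006534 mg/L.
Over the 4.3 km reach to input B (t = 5000 s = 0.05787 d), decay gives C = 0.006534·exp(−0.65·0.05787) = 0.006293 mg/L.
4.4 µg/L = 0.0044 mg/L.
After input B: C = (13.01·0.006293 + 0.276·0.0044) / 13.28 = 0.006254 mg/L.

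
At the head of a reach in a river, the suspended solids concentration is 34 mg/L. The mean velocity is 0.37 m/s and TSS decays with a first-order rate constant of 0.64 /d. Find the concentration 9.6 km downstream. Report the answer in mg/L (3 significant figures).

28.1 mg/L

Travel time t = 9.6 km / 0.37 m/s = 9600/0.37 = 2.595e+04 s = 0.3003 d.
First-order decay: C = 34·exp(−0.64·0.3003) = 34·0.8251 = 28.06 mg/L.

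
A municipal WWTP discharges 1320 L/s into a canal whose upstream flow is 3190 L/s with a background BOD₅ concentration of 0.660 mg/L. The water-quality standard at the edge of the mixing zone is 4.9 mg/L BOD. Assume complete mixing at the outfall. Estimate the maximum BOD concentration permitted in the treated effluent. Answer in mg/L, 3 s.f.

15.1 mg/L

1320 L/s = 1.32 m³/s.
3190 L/s = 3.19 m³/s.
Mass balance: 4.9·4.51 = 1.32·Cₑ + 3.19·0.66.
Cₑ = (22.1 − 2.105) / 1.32 = 15.15 mg/L.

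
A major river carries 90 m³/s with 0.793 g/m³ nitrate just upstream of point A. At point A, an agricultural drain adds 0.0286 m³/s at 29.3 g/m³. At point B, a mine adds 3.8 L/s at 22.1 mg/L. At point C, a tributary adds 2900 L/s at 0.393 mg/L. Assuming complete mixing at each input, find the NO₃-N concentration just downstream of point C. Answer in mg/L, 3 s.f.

0.790 mg/L

After input A: C = (90·0.793 + 0.0286·29.3) / 90.03 = 0.8021 mg/L.
3.8 L/s = 0.0038 m³/s.
After input B: C = (90.03·0.8021 + 0.0038·22.1) / 90.03 = 0.803 mg/L.
2900 L/s = 2.9 m³/s.
After input C: C = (90.03·0.803 + 2.9·0.393) / 92.93 = 0.7902 mg/L.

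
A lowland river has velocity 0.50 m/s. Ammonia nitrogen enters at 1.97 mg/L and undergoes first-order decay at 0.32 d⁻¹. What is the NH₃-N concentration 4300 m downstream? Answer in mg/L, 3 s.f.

1.91 mg/L

Travel time t = 4300 m / 0.50 m/s = 4300/0.50 = 8600 s = 0.09954 d.
First-order decay: C = 1.97·exp(−0.32·0.09954) = 1.97·0.9687 = 1.908 mg/L.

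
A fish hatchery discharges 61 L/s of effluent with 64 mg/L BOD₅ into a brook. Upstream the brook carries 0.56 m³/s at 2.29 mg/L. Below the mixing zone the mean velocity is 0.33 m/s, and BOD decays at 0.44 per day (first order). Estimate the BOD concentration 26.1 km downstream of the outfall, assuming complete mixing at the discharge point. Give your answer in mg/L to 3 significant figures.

61 L/s = 0.061 m³/s.
After complete mixing, C₀ = (0.061·64 + 0.56·2.29) / 0.621 = 8.352 mg/L.
Travel time t = 2.61e+04 m / 0.33 m/s = 7.909e+04 s = 0.9154 d.
C = 8.352·exp(−0.44·0.9154) = 8.352·0.6685 = 5.583 mg/L.

5.58 mg/L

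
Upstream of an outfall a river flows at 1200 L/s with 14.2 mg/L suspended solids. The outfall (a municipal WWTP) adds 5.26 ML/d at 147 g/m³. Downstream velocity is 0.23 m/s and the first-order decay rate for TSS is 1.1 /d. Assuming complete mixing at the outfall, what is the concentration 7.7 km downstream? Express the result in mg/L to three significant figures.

13.5 mg/L

5.26 ML/d = 0.06088 m³/s.
1200 L/s = 1.2 m³/s.
After complete mixing, C₀ = (0.06088·147 + 1.2·14.2) / 1.261 = 20.61 mg/L.
Travel time t = 7700 m / 0.23 m/s = 3.348e+04 s = 0.3875 d.
C = 20.61·exp(−1.1·0.3875) = 20.61·0.653 = 13.46 mg/L.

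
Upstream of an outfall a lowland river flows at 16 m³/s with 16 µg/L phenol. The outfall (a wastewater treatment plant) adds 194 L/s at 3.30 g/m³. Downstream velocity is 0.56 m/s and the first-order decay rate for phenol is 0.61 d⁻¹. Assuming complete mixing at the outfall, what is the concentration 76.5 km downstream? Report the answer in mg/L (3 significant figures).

0.0211 mg/L

194 L/s = 0.194 m³/s.
16 µg/L = 0.016 mg/L.
After complete mixing, C₀ = (0.194·3.3 + 16·0.016) / 16.19 = 0.05534 mg/L.
Travel time t = 7.65e+04 m / 0.56 m/s = 1.366e+05 s = 1.581 d.
C = 0.05534·exp(−0.61·1.581) = 0.05534·0.3812 = 0.0211 mg/L.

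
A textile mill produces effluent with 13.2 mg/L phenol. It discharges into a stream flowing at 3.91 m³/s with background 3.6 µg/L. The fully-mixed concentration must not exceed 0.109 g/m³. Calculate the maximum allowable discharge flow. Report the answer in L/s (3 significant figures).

31.5 L/s

3.6 µg/L = 0.0036 mg/L.
Mass balance at complete mixing: C_std·(Q_w + Q_r) = Q_w·C_e + Q_r·C_b.
Rearranging, Q_w = Q_r·(C_std − C_b)/(C_e − C_std) = 3.91·(0.109 − 0.0036) / (13.2 − 0.109) = 0.03148 m³/s.
= 31.48 L/s.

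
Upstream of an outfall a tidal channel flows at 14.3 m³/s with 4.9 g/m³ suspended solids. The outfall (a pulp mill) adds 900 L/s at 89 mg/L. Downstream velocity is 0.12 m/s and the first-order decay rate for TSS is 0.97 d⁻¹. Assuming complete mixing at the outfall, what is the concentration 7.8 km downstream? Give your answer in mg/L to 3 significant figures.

900 L/s = 0.9 m³/s.
After complete mixing, C₀ = (0.9·89 + 14.3·4.9) / 15.2 = 9.88 mg/L.
Travel time t = 7800 m / 0.12 m/s = 6.5e+04 s = 0.7523 d.
C = 9.88·exp(−0.97·0.7523) = 9.88·0.482 = 4.762 mg/L.

4.76 mg/L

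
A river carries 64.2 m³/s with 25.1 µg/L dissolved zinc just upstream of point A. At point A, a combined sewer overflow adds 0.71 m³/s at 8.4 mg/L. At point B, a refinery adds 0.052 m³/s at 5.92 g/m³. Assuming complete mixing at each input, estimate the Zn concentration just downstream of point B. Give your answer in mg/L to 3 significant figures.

0.121 mg/L

25.1 µg/L = 0.0251 mg/L.
After input A: C = (64.2·0.0251 + 0.71·8.4) / 64.91 = 0.1167 mg/L.
After input B: C = (64.91·0.1167 + 0.052·5.92) / 64.96 = 0.1214 mg/L.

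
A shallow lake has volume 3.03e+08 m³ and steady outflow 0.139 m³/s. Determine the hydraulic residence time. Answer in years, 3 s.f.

Q = 0.139 m³/s × 3.156e+07 s/yr = 4.387e+06 m³/yr.
Hydraulic residence time τ = V/Q = 3.03e+08/4.387e+06 = 69.08 yr.

69.1 yr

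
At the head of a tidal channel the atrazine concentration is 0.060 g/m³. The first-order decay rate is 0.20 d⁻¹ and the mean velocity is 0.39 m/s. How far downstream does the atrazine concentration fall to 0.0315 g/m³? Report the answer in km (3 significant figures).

109 km

From C = C₀·e^(−kt), t = ln(C₀/C)/k = ln(0.060/0.0315)/0.20 = 0.6444/0.20 = 3.222 d.
Distance = v·t = 0.39 m/s × 2.784e+05 s = 1.086e+05 m = 108.6 km.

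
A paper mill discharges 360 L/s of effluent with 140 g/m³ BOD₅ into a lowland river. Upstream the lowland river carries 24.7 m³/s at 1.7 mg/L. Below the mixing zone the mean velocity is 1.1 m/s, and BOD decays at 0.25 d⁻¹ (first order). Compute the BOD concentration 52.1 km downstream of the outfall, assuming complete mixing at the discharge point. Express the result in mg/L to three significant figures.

3.21 mg/L

360 L/s = 0.36 m³/s.
After complete mixing, C₀ = (0.36·140 + 24.7·1.7) / 25.06 = 3.687 mg/L.
Travel time t = 5.21e+04 m / 1.1 m/s = 4.736e+04 s = 0.5482 d.
C = 3.687·exp(−0.25·0.5482) = 3.687·0.8719 = 3.215 mg/L.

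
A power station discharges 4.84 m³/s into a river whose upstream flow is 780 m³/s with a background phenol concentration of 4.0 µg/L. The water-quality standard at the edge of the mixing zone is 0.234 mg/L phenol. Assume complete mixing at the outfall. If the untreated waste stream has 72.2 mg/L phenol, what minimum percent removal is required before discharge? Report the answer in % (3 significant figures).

48.3 %

4.0 µg/L = 0.004 mg/L.
Mass balance: 0.234·784.8 = 4.84·Cₑ + 780·0.004.
Cₑ = (183.7 − 3.12) / 4.84 = 37.3 mg/L.
Required removal = 1 − 37.3/72.2 = 48.34 %.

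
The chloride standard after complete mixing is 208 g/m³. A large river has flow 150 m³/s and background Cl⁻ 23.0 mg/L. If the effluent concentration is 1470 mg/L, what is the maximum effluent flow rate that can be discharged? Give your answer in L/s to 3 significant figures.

22000 L/s

Mass balance at complete mixing: C_std·(Q_w + Q_r) = Q_w·C_e + Q_r·C_b.
Rearranging, Q_w = Q_r·(C_std − C_b)/(C_e − C_std) = 150·(208 − 23) / (1470 − 208) = 21.99 m³/s.
= 2.199e+04 L/s.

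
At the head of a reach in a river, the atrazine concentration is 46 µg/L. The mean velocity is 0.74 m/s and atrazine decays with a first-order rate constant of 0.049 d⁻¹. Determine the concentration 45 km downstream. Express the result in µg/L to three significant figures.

Travel time t = 45 km / 0.74 m/s = 4.5e+04/0.74 = 6.081e+04 s = 0.7038 d.
First-order decay: C = 46·exp(−0.049·0.7038) = 46·0.9661 = 44.44 µg/L.

44.4 µg/L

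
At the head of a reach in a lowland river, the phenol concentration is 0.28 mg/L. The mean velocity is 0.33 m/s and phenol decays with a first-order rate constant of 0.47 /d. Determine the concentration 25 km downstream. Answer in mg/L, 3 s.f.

0.185 mg/L

Travel time t = 25 km / 0.33 m/s = 2.5e+04/0.33 = 7.576e+04 s = 0.8768 d.
First-order decay: C = 0.28·exp(−0.47·0.8768) = 0.28·0.6623 = 0.1854 mg/L.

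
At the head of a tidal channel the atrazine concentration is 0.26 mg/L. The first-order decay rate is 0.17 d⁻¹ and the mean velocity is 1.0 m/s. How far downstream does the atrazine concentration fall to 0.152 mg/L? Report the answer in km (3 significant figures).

From C = C₀·e^(−kt), t = ln(C₀/C)/k = ln(0.26/0.152)/0.17 = 0.5368/0.17 = 3.158 d.
Distance = v·t = 1.0 m/s × 2.728e+05 s = 2.728e+05 m = 272.8 km.

273 km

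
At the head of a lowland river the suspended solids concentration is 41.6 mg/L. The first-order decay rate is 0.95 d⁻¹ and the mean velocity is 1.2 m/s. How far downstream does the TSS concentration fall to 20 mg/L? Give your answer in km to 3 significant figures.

79.9 km

From C = C₀·e^(−kt), t = ln(C₀/C)/k = ln(41.6/20)/0.95 = 0.7324/0.95 = 0.7709 d.
Distance = v·t = 1.2 m/s × 6.661e+04 s = 7.993e+04 m = 79.93 km.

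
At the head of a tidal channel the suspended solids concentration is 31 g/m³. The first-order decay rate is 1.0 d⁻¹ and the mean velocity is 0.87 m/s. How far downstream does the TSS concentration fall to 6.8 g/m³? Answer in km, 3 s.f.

114 km

From C = C₀·e^(−kt), t = ln(C₀/C)/k = ln(31/6.8)/1.0 = 1.517/1.0 = 1.517 d.
Distance = v·t = 0.87 m/s × 1.311e+05 s = 1.14e+05 m = 114 km.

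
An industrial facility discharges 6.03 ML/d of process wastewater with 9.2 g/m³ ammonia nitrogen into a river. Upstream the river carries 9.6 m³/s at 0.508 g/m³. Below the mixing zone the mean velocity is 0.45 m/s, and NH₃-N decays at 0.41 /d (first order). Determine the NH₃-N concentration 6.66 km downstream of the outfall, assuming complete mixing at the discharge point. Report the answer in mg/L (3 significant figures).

0.532 mg/L

6.03 ML/d = 0.06979 m³/s.
After complete mixing, C₀ = (0.06979·9.2 + 9.6·0.508) / 9.67 = 0.5707 mg/L.
Travel time t = 6660 m / 0.45 m/s = 1.48e+04 s = 0.1713 d.
C = 0.5707·exp(−0.41·0.1713) = 0.5707·0.9322 = 0.532 mg/L.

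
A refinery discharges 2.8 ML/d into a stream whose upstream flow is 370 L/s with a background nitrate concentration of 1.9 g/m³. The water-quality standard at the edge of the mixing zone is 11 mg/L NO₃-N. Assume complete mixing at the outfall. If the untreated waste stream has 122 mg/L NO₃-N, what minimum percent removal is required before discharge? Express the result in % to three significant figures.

5.82 %

2.8 ML/d = 0.03241 m³/s.
370 L/s = 0.37 m³/s.
Mass balance: 11·0.4024 = 0.03241·Cₑ + 0.37·1.9.
Cₑ = (4.426 − 0.703) / 0.03241 = 114.9 mg/L.
Required removal = 1 − 114.9/122 = 5.823 %.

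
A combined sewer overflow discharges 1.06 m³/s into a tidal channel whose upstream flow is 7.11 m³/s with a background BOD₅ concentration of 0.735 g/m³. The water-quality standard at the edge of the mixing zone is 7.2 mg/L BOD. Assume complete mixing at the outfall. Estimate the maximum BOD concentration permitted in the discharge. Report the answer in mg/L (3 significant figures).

Mass balance: 7.2·8.17 = 1.06·Cₑ + 7.11·0.735.
Cₑ = (58.82 − 5.226) / 1.06 = 50.56 mg/L.

50.6 mg/L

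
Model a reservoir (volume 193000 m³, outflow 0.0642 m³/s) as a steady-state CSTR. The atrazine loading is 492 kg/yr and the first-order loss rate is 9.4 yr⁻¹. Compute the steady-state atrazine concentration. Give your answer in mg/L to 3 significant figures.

Outflow Q = 0.0642 m³/s × 3.156e+07 s/yr = 2.026e+06 m³/yr.
Steady-state CSTR mass balance: W = Q·C + k·V·C, so C = W/(Q + kV).
Q + kV = 2.026e+06 + 9.4·193000 = 3.84e+06 m³/yr.
C = 492/3.84e+06 = 0.0001281 kg/m³ = 0.1281 mg/L.

0.128 mg/L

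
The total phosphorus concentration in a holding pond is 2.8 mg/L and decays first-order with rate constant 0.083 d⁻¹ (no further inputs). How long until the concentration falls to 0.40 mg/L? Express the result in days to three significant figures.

23.4 d

t = ln(C₀/C)/k = ln(2.8/0.40)/0.083 = 1.946/0.083 = 23.44 d.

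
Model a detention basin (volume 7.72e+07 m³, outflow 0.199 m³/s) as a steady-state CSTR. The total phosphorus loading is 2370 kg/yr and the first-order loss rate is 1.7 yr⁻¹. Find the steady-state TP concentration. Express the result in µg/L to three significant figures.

17.2 µg/L

Outflow Q = 0.199 m³/s × 3.156e+07 s/yr = 6.28e+06 m³/yr.
Steady-state CSTR mass balance: W = Q·C + k·V·C, so C = W/(Q + kV).
Q + kV = 6.28e+06 + 1.7·7.72e+07 = 1.375e+08 m³/yr.
C = 2370/1.375e+08 = 1.723e-05 kg/m³ = 0.01723 mg/L = 17.23 µg/L.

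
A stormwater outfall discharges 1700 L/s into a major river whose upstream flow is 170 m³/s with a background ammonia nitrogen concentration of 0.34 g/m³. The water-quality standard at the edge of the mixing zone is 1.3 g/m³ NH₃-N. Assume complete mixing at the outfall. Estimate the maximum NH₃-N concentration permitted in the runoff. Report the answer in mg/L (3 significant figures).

97.3 mg/L

1700 L/s = 1.7 m³/s.
Mass balance: 1.3·171.7 = 1.7·Cₑ + 170·0.34.
Cₑ = (223.2 − 57.8) / 1.7 = 97.3 mg/L.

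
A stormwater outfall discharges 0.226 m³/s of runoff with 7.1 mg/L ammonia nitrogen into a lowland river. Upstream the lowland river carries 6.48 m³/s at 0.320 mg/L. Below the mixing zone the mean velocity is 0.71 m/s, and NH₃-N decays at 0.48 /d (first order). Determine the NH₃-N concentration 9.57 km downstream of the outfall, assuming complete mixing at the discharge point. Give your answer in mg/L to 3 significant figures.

0.509 mg/L

After complete mixing, C₀ = (0.226·7.1 + 6.48·0.32) / 6.706 = 0.5485 mg/L.
Travel time t = 9570 m / 0.71 m/s = 1.348e+04 s = 0.156 d.
C = 0.5485·exp(−0.48·0.156) = 0.5485·0.9279 = 0.5089 mg/L.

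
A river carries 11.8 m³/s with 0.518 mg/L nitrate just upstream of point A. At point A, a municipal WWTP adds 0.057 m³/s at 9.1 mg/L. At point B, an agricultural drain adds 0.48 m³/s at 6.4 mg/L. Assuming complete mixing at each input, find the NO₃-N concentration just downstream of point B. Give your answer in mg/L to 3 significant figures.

0.787 mg/L

After input A: C = (11.8·0.518 + 0.057·9.1) / 11.86 = 0.5593 mg/L.
After input B: C = (11.86·0.5593 + 0.48·6.4) / 12.34 = 0.7865 mg/L.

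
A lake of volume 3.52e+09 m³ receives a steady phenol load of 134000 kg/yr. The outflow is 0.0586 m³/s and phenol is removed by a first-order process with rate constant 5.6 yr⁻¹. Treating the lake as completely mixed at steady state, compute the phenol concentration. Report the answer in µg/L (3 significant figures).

Outflow Q = 0.0586 m³/s × 3.156e+07 s/yr = 1.849e+06 m³/yr.
Steady-state CSTR mass balance: W = Q·C + k·V·C, so C = W/(Q + kV).
Q + kV = 1.849e+06 + 5.6·3.52e+09 = 1.971e+10 m³/yr.
C = 134000/1.971e+10 = 6.797e-06 kg/m³ = 0.006797 mg/L = 6.797 µg/L.

6.80 µg/L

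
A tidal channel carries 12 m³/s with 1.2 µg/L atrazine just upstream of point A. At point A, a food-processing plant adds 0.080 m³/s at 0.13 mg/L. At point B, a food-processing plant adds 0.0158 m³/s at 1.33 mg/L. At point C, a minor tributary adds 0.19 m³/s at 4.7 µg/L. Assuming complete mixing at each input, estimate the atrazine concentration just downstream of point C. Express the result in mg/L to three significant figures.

0.00380 mg/L

1.2 µg/L = 0.0012 mg/L.
After input A: C = (12·0.0012 + 0.08·0.13) / 12.08 = 0.002053 mg/L.
After input B: C = (12.08·0.002053 + 0.0158·1.33) / 12.1 = 0.003788 mg/L.
4.7 µg/L = 0.0047 mg/L.
After input C: C = (12.1·0.003788 + 0.19·0.0047) / 12.29 = 0.003802 mg/L.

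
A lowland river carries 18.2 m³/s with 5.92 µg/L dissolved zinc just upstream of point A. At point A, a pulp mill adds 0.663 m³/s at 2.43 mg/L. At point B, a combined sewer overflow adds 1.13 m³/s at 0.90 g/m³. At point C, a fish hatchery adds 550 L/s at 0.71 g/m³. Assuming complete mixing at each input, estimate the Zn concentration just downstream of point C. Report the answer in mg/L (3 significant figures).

0.152 mg/L

5.92 µg/L = 0.00592 mg/L.
After input A: C = (18.2·0.00592 + 0.663·2.43) / 18.86 = 0.09112 mg/L.
After input B: C = (18.86·0.09112 + 1.13·0.9) / 19.99 = 0.1368 mg/L.
550 L/s = 0.55 m³/s.
After input C: C = (19.99·0.1368 + 0.55·0.71) / 20.54 = 0.1522 mg/L.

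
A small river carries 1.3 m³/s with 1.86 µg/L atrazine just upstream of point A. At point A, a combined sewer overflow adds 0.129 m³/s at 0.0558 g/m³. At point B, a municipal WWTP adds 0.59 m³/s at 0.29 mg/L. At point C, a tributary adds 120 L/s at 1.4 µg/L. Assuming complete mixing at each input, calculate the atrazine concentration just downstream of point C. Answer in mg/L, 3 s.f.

0.0846 mg/L

1.86 µg/L = 0.00186 mg/L.
After input A: C = (1.3·0.00186 + 0.129·0.0558) / 1.429 = 0.006729 mg/L.
After input B: C = (1.429·0.006729 + 0.59·0.29) / 2.019 = 0.08951 mg/L.
120 L/s = 0.12 m³/s.
1.4 µg/L = 0.0014 mg/L.
After input C: C = (2.019·0.08951 + 0.12·0.0014) / 2.139 = 0.08456 mg/L.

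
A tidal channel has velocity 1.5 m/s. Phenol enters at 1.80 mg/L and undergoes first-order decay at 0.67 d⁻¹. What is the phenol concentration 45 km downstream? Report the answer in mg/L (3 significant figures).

1.43 mg/L

Travel time t = 45 km / 1.5 m/s = 4.5e+04/1.5 = 3e+04 s = 0.3472 d.
First-order decay: C = 1.80·exp(−0.67·0.3472) = 1.80·0.7924 = 1.426 mg/L.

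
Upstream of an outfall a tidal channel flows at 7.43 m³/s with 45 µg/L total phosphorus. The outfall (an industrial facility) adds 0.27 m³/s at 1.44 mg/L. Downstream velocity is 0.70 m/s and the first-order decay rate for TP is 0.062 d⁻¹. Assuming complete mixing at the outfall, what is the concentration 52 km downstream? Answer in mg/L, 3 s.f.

45 µg/L = 0.045 mg/L.
After complete mixing, C₀ = (0.27·1.44 + 7.43·0.045) / 7.7 = 0.09392 mg/L.
Travel time t = 5.2e+04 m / 0.70 m/s = 7.429e+04 s = 0.8598 d.
C = 0.09392·exp(−0.062·0.8598) = 0.09392·0.9481 = 0.08904 mg/L.

0.0890 mg/L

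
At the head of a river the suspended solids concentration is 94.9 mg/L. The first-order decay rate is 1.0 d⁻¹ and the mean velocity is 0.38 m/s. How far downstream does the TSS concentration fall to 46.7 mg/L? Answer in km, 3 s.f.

From C = C₀·e^(−kt), t = ln(C₀/C)/k = ln(94.9/46.7)/1.0 = 0.7091/1.0 = 0.7091 d.
Distance = v·t = 0.38 m/s × 6.126e+04 s = 2.328e+04 m = 23.28 km.

23.3 km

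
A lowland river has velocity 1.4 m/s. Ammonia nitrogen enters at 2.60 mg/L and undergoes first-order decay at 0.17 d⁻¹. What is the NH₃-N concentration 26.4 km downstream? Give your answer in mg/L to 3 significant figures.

2.51 mg/L

Travel time t = 26.4 km / 1.4 m/s = 2.64e+04/1.4 = 1.886e+04 s = 0.2183 d.
First-order decay: C = 2.60·exp(−0.17·0.2183) = 2.60·0.9636 = 2.505 mg/L.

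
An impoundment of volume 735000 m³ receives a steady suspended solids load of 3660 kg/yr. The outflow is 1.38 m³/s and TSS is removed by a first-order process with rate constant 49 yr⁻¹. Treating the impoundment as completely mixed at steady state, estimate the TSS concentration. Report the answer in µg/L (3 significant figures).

46.0 µg/L

Outflow Q = 1.38 m³/s × 3.156e+07 s/yr = 4.355e+07 m³/yr.
Steady-state CSTR mass balance: W = Q·C + k·V·C, so C = W/(Q + kV).
Q + kV = 4.355e+07 + 49·735000 = 7.956e+07 m³/yr.
C = 3660/7.956e+07 = 4.6e-05 kg/m³ = 0.046 mg/L = 46 µg/L.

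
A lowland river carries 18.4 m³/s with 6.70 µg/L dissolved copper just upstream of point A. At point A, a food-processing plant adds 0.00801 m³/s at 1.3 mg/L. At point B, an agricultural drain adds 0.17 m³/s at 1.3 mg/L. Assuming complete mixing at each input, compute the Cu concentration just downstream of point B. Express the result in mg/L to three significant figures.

0.0191 mg/L

6.70 µg/L = 0.0067 mg/L.
After input A: C = (18.4·0.0067 + 0.00801·1.3) / 18.41 = 0.007263 mg/L.
After input B: C = (18.41·0.007263 + 0.17·1.3) / 18.58 = 0.01909 mg/L.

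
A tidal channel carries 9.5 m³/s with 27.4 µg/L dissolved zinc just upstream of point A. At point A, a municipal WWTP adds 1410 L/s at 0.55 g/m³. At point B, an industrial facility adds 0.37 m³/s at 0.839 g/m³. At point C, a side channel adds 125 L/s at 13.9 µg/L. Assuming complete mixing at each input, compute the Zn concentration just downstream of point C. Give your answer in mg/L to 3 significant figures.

27.4 µg/L = 0.0274 mg/L.
1410 L/s = 1.41 m³/s.
After input A: C = (9.5·0.0274 + 1.41·0.55) / 10.91 = 0.09494 mg/L.
After input B: C = (10.91·0.09494 + 0.37·0.839) / 11.28 = 0.1193 mg/L.
125 L/s = 0.125 m³/s.
13.9 µg/L = 0.0139 mg/L.
After input C: C = (11.28·0.1193 + 0.125·0.0139) / 11.4 = 0.1182 mg/L.

0.118 mg/L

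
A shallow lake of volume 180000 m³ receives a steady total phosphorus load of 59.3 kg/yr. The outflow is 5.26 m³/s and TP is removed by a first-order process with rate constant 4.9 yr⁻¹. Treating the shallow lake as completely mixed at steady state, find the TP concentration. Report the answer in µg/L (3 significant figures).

0.355 µg/L

Outflow Q = 5.26 m³/s × 3.156e+07 s/yr = 1.66e+08 m³/yr.
Steady-state CSTR mass balance: W = Q·C + k·V·C, so C = W/(Q + kV).
Q + kV = 1.66e+08 + 4.9·180000 = 1.669e+08 m³/yr.
C = 59.3/1.669e+08 = 3.554e-07 kg/m³ = 0.0003554 mg/L = 0.3554 µg/L.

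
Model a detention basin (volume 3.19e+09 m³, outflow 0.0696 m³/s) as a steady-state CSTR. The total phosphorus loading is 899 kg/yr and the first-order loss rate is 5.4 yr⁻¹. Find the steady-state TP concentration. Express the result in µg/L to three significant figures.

Outflow Q = 0.0696 m³/s × 3.156e+07 s/yr = 2.196e+06 m³/yr.
Steady-state CSTR mass balance: W = Q·C + k·V·C, so C = W/(Q + kV).
Q + kV = 2.196e+06 + 5.4·3.19e+09 = 1.723e+10 m³/yr.
C = 899/1.723e+10 = 5.218e-08 kg/m³ = 5.218e-05 mg/L = 0.05218 µg/L.

0.0522 µg/L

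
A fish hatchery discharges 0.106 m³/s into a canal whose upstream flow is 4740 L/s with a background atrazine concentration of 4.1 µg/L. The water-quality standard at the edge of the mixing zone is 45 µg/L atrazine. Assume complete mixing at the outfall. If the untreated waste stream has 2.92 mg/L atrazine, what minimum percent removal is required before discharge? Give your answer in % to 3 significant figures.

35.8 %

4740 L/s = 4.74 m³/s.
4.1 µg/L = 0.0041 mg/L.
45 µg/L = 0.045 mg/L.
Mass balance: 0.045·4.846 = 0.106·Cₑ + 4.74·0.0041.
Cₑ = (0.2181 − 0.01943) / 0.106 = 1.874 mg/L.
Required removal = 1 − 1.874/2.92 = 35.82 %.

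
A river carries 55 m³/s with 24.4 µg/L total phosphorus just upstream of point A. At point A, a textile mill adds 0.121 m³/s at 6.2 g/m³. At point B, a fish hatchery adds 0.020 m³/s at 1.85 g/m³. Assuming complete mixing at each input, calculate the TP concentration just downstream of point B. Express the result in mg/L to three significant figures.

0.0386 mg/L

24.4 µg/L = 0.0244 mg/L.
After input A: C = (55·0.0244 + 0.121·6.2) / 55.12 = 0.03796 mg/L.
After input B: C = (55.12·0.03796 + 0.02·1.85) / 55.14 = 0.03861 mg/L.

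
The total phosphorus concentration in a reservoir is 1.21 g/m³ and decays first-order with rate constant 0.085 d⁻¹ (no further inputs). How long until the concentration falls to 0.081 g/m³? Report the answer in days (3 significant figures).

t = ln(C₀/C)/k = ln(1.21/0.081)/0.085 = 2.704/0.085 = 31.81 d.

31.8 d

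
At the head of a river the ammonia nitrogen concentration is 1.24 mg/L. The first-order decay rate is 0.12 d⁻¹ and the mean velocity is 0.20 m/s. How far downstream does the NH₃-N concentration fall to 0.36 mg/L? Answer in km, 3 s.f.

From C = C₀·e^(−kt), t = ln(C₀/C)/k = ln(1.24/0.36)/0.12 = 1.237/0.12 = 10.31 d.
Distance = v·t = 0.20 m/s × 8.905e+05 s = 1.781e+05 m = 178.1 km.

178 km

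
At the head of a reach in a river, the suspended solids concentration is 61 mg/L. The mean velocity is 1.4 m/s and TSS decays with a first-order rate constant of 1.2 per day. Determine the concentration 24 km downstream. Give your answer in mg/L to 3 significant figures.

48.1 mg/L

Travel time t = 24 km / 1.4 m/s = 2.4e+04/1.4 = 1.714e+04 s = 0.1984 d.
First-order decay: C = 61·exp(−1.2·0.1984) = 61·0.7881 = 48.08 mg/L.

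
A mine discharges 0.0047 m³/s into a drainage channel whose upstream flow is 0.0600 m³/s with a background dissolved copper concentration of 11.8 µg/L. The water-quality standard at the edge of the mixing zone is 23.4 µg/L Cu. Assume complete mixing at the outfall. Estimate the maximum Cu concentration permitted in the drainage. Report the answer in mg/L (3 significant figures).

11.8 µg/L = 0.0118 mg/L.
23.4 µg/L = 0.0234 mg/L.
Mass balance: 0.0234·0.0647 = 0.0047·Cₑ + 0.06·0.0118.
Cₑ = (0.001514 − 0.000708) / 0.0047 = 0.1715 mg/L.

0.171 mg/L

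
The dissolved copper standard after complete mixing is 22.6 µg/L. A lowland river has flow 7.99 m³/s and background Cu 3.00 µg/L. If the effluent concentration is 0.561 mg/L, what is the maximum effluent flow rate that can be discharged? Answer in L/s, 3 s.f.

291 L/s

3.00 µg/L = 0.003 mg/L.
22.6 µg/L = 0.0226 mg/L.
Mass balance at complete mixing: C_std·(Q_w + Q_r) = Q_w·C_e + Q_r·C_b.
Rearranging, Q_w = Q_r·(C_std − C_b)/(C_e − C_std) = 7.99·(0.0226 − 0.003) / (0.561 − 0.0226) = 0.2909 m³/s.
= 290.9 L/s.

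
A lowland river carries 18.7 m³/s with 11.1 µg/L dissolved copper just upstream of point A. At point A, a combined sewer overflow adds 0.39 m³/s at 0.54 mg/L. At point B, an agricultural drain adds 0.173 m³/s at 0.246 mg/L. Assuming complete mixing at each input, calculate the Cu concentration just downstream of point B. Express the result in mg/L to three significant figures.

0.0239 mg/L

11.1 µg/L = 0.0111 mg/L.
After input A: C = (18.7·0.0111 + 0.39·0.54) / 19.09 = 0.02191 mg/L.
After input B: C = (19.09·0.02191 + 0.173·0.246) / 19.26 = 0.02392 mg/L.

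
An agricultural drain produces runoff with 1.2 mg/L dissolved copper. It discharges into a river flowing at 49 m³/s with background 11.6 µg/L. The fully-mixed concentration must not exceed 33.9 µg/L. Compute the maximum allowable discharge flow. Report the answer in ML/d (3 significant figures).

11.6 µg/L = 0.0116 mg/L.
33.9 µg/L = 0.0339 mg/L.
Mass balance at complete mixing: C_std·(Q_w + Q_r) = Q_w·C_e + Q_r·C_b.
Rearranging, Q_w = Q_r·(C_std − C_b)/(C_e − C_std) = 49·(0.0339 − 0.0116) / (1.2 − 0.0339) = 0.9371 m³/s.
= 80.96 ML/d.

81.0 ML/d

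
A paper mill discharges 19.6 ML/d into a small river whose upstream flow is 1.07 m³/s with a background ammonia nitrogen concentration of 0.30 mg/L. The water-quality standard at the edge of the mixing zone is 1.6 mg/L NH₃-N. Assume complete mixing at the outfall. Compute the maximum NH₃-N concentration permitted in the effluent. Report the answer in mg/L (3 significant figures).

19.6 ML/d = 0.2269 m³/s.
Mass balance: 1.6·1.297 = 0.2269·Cₑ + 1.07·0.3.
Cₑ = (2.075 − 0.321) / 0.2269 = 7.732 mg/L.

7.73 mg/L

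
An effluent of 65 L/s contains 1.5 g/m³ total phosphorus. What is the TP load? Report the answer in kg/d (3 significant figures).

65 L/s = 0.065 m³/s.
Mass flux = Q·C = 0.065 m³/s × 1.5 g/m³ = 0.0975 g/s.
= 0.0975 g/s × 86.4 = 8.424 kg/d.

8.42 kg/d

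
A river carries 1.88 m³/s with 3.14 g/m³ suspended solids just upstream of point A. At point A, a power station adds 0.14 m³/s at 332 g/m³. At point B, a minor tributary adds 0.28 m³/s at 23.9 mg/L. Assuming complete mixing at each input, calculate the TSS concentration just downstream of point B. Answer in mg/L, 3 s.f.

25.7 mg/L

After input A: C = (1.88·3.14 + 0.14·332) / 2.02 = 25.93 mg/L.
After input B: C = (2.02·25.93 + 0.28·23.9) / 2.3 = 25.68 mg/L.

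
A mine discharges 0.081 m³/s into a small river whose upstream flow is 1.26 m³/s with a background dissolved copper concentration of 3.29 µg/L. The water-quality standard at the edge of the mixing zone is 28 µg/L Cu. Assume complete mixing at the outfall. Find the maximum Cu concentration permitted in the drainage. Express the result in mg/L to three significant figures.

3.29 µg/L = 0.00329 mg/L.
28 µg/L = 0.028 mg/L.
Mass balance: 0.028·1.341 = 0.081·Cₑ + 1.26·0.00329.
Cₑ = (0.03755 − 0.004145) / 0.081 = 0.4124 mg/L.

0.412 mg/L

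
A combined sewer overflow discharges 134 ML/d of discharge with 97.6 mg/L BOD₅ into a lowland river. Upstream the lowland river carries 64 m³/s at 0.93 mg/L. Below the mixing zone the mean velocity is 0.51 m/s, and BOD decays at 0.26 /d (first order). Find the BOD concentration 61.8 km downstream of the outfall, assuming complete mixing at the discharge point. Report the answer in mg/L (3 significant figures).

134 ML/d = 1.551 m³/s.
After complete mixing, C₀ = (1.551·97.6 + 64·0.93) / 65.55 = 3.217 mg/L.
Travel time t = 6.18e+04 m / 0.51 m/s = 1.212e+05 s = 1.403 d.
C = 3.217·exp(−0.26·1.403) = 3.217·0.6944 = 2.234 mg/L.

2.23 mg/L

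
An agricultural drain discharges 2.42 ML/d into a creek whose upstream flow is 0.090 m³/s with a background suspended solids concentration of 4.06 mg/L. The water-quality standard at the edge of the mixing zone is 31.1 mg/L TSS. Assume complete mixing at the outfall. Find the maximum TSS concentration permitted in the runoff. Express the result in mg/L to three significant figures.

118 mg/L

2.42 ML/d = 0.02801 m³/s.
Mass balance: 31.1·0.118 = 0.02801·Cₑ + 0.09·4.06.
Cₑ = (3.67 − 0.3654) / 0.02801 = 118 mg/L.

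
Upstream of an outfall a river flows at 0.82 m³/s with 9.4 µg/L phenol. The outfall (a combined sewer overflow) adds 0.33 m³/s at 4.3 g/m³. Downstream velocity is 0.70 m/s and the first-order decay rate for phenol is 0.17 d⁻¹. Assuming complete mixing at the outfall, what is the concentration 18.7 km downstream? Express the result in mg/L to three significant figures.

1.18 mg/L

9.4 µg/L = 0.0094 mg/L.
After complete mixing, C₀ = (0.33·4.3 + 0.82·0.0094) / 1.15 = 1.241 mg/L.
Travel time t = 1.87e+04 m / 0.70 m/s = 2.671e+04 s = 0.3092 d.
C = 1.241·exp(−0.17·0.3092) = 1.241·0.9488 = 1.177 mg/L.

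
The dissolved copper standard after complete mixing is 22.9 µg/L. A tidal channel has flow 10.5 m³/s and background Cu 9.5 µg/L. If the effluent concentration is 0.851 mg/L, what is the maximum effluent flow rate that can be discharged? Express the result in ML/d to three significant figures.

14.7 ML/d

9.5 µg/L = 0.0095 mg/L.
22.9 µg/L = 0.0229 mg/L.
Mass balance at complete mixing: C_std·(Q_w + Q_r) = Q_w·C_e + Q_r·C_b.
Rearranging, Q_w = Q_r·(C_std − C_b)/(C_e − C_std) = 10.5·(0.0229 − 0.0095) / (0.851 − 0.0229) = 0.1699 m³/s.
= 14.68 ML/d.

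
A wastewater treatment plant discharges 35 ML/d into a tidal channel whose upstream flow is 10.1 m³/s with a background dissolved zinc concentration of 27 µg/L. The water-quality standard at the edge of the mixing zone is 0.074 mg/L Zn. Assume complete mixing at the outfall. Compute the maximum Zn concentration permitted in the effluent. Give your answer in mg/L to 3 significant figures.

1.25 mg/L

35 ML/d = 0.4051 m³/s.
27 µg/L = 0.027 mg/L.
Mass balance: 0.074·10.51 = 0.4051·Cₑ + 10.1·0.027.
Cₑ = (0.7774 − 0.2727) / 0.4051 = 1.246 mg/L.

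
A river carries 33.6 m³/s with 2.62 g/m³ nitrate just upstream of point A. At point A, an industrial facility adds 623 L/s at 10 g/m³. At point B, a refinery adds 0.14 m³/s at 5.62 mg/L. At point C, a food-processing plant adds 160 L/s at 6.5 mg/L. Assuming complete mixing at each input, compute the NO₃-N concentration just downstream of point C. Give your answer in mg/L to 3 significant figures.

2.78 mg/L

623 L/s = 0.623 m³/s.
After input A: C = (33.6·2.62 + 0.623·10) / 34.22 = 2.754 mg/L.
After input B: C = (34.22·2.754 + 0.14·5.62) / 34.36 = 2.766 mg/L.
160 L/s = 0.16 m³/s.
After input C: C = (34.36·2.766 + 0.16·6.5) / 34.52 = 2.783 mg/L.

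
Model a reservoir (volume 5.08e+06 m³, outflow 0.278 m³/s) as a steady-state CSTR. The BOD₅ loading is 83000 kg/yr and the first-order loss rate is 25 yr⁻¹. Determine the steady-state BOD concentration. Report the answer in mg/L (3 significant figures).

0.611 mg/L

Outflow Q = 0.278 m³/s × 3.156e+07 s/yr = 8.773e+06 m³/yr.
Steady-state CSTR mass balance: W = Q·C + k·V·C, so C = W/(Q + kV).
Q + kV = 8.773e+06 + 25·5.08e+06 = 1.358e+08 m³/yr.
C = 83000/1.358e+08 = 0.0006113 kg/m³ = 0.6113 mg/L.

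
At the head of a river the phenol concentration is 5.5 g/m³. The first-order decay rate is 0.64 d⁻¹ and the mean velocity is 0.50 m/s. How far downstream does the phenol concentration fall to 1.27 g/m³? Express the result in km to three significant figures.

From C = C₀·e^(−kt), t = ln(C₀/C)/k = ln(5.5/1.27)/0.64 = 1.466/0.64 = 2.29 d.
Distance = v·t = 0.50 m/s × 1.979e+05 s = 9.894e+04 m = 98.94 km.

98.9 km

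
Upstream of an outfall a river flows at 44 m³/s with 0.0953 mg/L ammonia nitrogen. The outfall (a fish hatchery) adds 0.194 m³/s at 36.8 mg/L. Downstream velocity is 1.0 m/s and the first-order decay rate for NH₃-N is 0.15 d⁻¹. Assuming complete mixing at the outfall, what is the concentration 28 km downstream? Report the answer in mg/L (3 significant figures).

0.244 mg/L

After complete mixing, C₀ = (0.194·36.8 + 44·0.0953) / 44.19 = 0.2564 mg/L.
Travel time t = 2.8e+04 m / 1.0 m/s = 2.8e+04 s = 0.3241 d.
C = 0.2564·exp(−0.15·0.3241) = 0.2564·0.9526 = 0.2443 mg/L.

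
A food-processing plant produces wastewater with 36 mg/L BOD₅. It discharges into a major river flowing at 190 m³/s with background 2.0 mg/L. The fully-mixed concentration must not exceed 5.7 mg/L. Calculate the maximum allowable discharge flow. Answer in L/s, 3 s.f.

Mass balance at complete mixing: C_std·(Q_w + Q_r) = Q_w·C_e + Q_r·C_b.
Rearranging, Q_w = Q_r·(C_std − C_b)/(C_e − C_std) = 190·(5.7 − 2) / (36 − 5.7) = 23.2 m³/s.
= 2.32e+04 L/s.

23200 L/s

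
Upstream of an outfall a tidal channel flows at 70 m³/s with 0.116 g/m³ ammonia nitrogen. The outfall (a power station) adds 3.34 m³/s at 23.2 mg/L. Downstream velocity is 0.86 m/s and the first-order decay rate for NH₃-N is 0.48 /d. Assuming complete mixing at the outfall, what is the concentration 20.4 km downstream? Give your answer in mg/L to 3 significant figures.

After complete mixing, C₀ = (3.34·23.2 + 70·0.116) / 73.34 = 1.167 mg/L.
Travel time t = 2.04e+04 m / 0.86 m/s = 2.372e+04 s = 0.2745 d.
C = 1.167·exp(−0.48·0.2745) = 1.167·0.8765 = 1.023 mg/L.

1.02 mg/L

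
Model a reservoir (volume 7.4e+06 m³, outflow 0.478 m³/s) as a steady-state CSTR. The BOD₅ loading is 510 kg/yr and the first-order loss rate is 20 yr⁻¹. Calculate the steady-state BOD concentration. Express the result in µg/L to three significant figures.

Outflow Q = 0.478 m³/s × 3.156e+07 s/yr = 1.508e+07 m³/yr.
Steady-state CSTR mass balance: W = Q·C + k·V·C, so C = W/(Q + kV).
Q + kV = 1.508e+07 + 20·7.4e+06 = 1.631e+08 m³/yr.
C = 510/1.631e+08 = 3.127e-06 kg/m³ = 0.003127 mg/L = 3.127 µg/L.

3.13 µg/L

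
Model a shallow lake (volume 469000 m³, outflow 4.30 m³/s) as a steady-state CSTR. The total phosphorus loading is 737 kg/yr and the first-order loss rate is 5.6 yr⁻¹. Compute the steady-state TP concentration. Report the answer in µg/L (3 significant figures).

5.33 µg/L

Outflow Q = 4.30 m³/s × 3.156e+07 s/yr = 1.357e+08 m³/yr.
Steady-state CSTR mass balance: W = Q·C + k·V·C, so C = W/(Q + kV).
Q + kV = 1.357e+08 + 5.6·469000 = 1.383e+08 m³/yr.
C = 737/1.383e+08 = 5.328e-06 kg/m³ = 0.005328 mg/L = 5.328 µg/L.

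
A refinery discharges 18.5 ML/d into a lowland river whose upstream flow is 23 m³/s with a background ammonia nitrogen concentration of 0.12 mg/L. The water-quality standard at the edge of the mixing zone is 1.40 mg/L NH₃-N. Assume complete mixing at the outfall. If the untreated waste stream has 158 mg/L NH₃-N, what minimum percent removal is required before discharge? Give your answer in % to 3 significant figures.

18.5 ML/d = 0.2141 m³/s.
Mass balance: 1.4·23.21 = 0.2141·Cₑ + 23·0.12.
Cₑ = (32.5 − 2.76) / 0.2141 = 138.9 mg/L.
Required removal = 1 − 138.9/158 = 12.09 %.

12.1 %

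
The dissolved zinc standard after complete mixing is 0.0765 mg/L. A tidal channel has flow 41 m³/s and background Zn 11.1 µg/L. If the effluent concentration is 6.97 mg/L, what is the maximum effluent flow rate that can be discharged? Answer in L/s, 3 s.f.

389 L/s

11.1 µg/L = 0.0111 mg/L.
Mass balance at complete mixing: C_std·(Q_w + Q_r) = Q_w·C_e + Q_r·C_b.
Rearranging, Q_w = Q_r·(C_std − C_b)/(C_e − C_std) = 41·(0.0765 − 0.0111) / (6.97 − 0.0765) = 0.389 m³/s.
= 389 L/s.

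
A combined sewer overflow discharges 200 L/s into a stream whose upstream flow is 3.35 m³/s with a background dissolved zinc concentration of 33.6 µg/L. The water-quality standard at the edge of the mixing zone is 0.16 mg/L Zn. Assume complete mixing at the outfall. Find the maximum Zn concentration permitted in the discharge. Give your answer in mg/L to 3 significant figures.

2.28 mg/L

200 L/s = 0.2 m³/s.
33.6 µg/L = 0.0336 mg/L.
Mass balance: 0.16·3.55 = 0.2·Cₑ + 3.35·0.0336.
Cₑ = (0.568 − 0.1126) / 0.2 = 2.277 mg/L.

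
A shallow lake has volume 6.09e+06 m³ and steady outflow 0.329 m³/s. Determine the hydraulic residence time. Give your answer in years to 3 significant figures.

0.587 yr

Q = 0.329 m³/s × 3.156e+07 s/yr = 1.038e+07 m³/yr.
Hydraulic residence time τ = V/Q = 6.09e+06/1.038e+07 = 0.5866 yr.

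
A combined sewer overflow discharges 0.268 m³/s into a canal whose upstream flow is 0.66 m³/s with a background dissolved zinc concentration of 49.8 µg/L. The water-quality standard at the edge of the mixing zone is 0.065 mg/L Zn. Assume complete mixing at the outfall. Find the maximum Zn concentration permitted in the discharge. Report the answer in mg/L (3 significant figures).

0.102 mg/L

49.8 µg/L = 0.0498 mg/L.
Mass balance: 0.065·0.928 = 0.268·Cₑ + 0.66·0.0498.
Cₑ = (0.06032 − 0.03287) / 0.268 = 0.1024 mg/L.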